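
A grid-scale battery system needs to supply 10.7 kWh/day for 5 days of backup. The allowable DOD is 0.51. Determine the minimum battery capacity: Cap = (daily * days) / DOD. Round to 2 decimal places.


Total energy needed = daily * days = 10.7 * 5 = 53.5 kWh
Account for depth of discharge:
  Cap = total_energy / DOD = 53.5 / 0.51
  Cap = 104.90 kWh

104.90


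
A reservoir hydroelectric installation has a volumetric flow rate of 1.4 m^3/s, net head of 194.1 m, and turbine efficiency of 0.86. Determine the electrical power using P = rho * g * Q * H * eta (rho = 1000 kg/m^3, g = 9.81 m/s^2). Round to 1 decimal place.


Apply the hydropower formula P = rho * g * Q * H * eta
rho * g = 1000 * 9.81 = 9810.0
P = 9810.0 * 1.4 * 194.1 * 0.86
P = 2292561.7 W

2292561.7


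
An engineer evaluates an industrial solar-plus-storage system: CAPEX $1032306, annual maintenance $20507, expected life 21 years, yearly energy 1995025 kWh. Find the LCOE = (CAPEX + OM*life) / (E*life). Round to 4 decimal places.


Total cost = CAPEX + OM * lifetime = 1032306 + 20507 * 21 = 1032306 + 430647 = 1462953
Total generation = annual * lifetime = 1995025 * 21 = 41895525 kWh
LCOE = 1462953 / 41895525
LCOE = 0.0349 $/kWh

0.0349


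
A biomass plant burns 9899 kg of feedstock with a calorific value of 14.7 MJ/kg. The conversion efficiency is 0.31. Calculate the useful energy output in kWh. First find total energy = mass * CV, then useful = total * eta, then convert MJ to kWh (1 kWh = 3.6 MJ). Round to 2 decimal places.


Total energy = mass * CV = 9899 * 14.7 = 145515.3 MJ
Useful energy = total * eta = 145515.3 * 0.31 = 45109.74 MJ
Convert to kWh: 45109.74 / 3.6
Useful energy = 12530.48 kWh

12530.48


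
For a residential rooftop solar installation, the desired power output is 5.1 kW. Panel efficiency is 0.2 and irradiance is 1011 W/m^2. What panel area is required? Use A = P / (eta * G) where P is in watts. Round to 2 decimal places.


Convert target power to watts: P = 5.1 * 1000 = 5100.0 W
Compute denominator: eta * G = 0.2 * 1011 = 202.2
Required area A = P / (eta * G) = 5100.0 / 202.2
A = 25.22 m^2

25.22


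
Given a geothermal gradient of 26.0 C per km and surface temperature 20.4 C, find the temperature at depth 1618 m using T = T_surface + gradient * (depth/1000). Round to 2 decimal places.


Convert depth to km: 1618 / 1000 = 1.618 km
Temperature increase = gradient * depth_km = 26.0 * 1.618 = 42.07 C
Temperature at depth = T_surface + delta_T = 20.4 + 42.07
T = 62.47 C

62.47


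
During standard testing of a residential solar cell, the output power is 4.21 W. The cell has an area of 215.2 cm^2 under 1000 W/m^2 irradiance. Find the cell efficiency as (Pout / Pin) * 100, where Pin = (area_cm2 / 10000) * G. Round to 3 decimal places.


First compute the input power:
  Pin = area_cm2 / 10000 * G = 215.2 / 10000 * 1000 = 21.52 W
Then compute efficiency:
  Efficiency = (Pout / Pin) * 100 = (4.21 / 21.52) * 100
  Efficiency = 19.563%

19.563


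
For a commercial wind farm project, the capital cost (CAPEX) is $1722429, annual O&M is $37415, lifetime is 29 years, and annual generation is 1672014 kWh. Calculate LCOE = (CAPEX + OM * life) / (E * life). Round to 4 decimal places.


Total cost = CAPEX + OM * lifetime = 1722429 + 37415 * 29 = 1722429 + 1085035 = 2807464
Total generation = annual * lifetime = 1672014 * 29 = 48488406 kWh
LCOE = 2807464 / 48488406
LCOE = 0.0579 $/kWh

0.0579


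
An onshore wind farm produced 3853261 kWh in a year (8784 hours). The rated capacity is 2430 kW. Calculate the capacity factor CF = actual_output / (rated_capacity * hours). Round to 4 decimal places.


Capacity factor = actual output / maximum possible output
Maximum possible = rated * hours = 2430 * 8784 = 21345120 kWh
CF = 3853261 / 21345120
CF = 0.1805

0.1805


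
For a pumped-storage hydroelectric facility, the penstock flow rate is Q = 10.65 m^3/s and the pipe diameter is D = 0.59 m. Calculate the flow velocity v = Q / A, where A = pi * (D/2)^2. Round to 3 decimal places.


Compute pipe cross-sectional area:
  A = pi * (D/2)^2 = pi * (0.59/2)^2 = 0.2734 m^2
Calculate velocity:
  v = Q / A = 10.65 / 0.2734
  v = 38.954 m/s

38.954


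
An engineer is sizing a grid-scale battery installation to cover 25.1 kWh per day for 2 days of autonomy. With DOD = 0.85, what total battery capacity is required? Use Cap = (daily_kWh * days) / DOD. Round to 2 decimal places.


Total energy needed = daily * days = 25.1 * 2 = 50.2 kWh
Account for depth of discharge:
  Cap = total_energy / DOD = 50.2 / 0.85
  Cap = 59.06 kWh

59.06


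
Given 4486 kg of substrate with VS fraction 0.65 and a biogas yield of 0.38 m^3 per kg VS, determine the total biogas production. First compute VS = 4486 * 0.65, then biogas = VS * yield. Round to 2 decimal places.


Compute volatile solids:
  VS = mass * VS_fraction = 4486 * 0.65 = 2915.9 kg
Calculate biogas volume:
  Biogas = VS * specific_yield = 2915.9 * 0.38
  Biogas = 1108.04 m^3

1108.04


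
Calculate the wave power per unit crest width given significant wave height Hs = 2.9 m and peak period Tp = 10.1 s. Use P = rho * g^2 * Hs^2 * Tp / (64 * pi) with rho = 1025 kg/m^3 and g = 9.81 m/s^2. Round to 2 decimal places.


Apply wave power formula:
  g^2 = 9.81^2 = 96.2361
  Hs^2 = 2.9^2 = 8.41
  Numerator = rho * g^2 * Hs^2 * Tp = 1025 * 96.2361 * 8.41 * 10.1 = 8378750.33
  Denominator = 64 * pi = 201.0619
  P = 8378750.33 / 201.0619 = 41672.49 W/m

41672.49


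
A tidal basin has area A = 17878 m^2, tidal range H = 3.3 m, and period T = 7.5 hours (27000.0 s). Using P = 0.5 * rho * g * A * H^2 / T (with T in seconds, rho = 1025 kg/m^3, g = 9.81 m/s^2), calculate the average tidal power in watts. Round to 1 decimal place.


Convert period to seconds: T = 7.5 * 3600 = 27000.0 s
H^2 = 3.3^2 = 10.89
P = 0.5 * rho * g * A * H^2 / T
P = 0.5 * 1025 * 9.81 * 17878 * 10.89 / 27000.0
P = 36253.2 W

36253.2


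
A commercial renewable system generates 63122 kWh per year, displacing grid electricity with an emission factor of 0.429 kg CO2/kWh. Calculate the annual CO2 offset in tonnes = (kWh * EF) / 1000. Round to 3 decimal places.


CO2 offset in kg = generation * emission_factor
CO2 offset = 63122 * 0.429 = 27079.34 kg
Convert to tonnes:
  CO2 offset = 27079.34 / 1000 = 27.079 tonnes

27.079


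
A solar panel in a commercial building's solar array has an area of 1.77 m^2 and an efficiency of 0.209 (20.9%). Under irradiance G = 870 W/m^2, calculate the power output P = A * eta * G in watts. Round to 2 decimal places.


Use the solar power formula P = A * eta * G.
Given: A = 1.77 m^2, eta = 0.209, G = 870 W/m^2
P = 1.77 * 0.209 * 870
P = 321.84 W

321.84


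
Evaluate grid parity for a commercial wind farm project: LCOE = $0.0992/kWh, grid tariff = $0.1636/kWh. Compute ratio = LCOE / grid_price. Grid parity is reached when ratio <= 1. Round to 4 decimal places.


Compare LCOE to grid price:
  LCOE = $0.0992/kWh, Grid price = $0.1636/kWh
  Ratio = LCOE / grid_price = 0.0992 / 0.1636 = 0.6064
  Grid parity achieved (ratio <= 1)? yes

0.6064


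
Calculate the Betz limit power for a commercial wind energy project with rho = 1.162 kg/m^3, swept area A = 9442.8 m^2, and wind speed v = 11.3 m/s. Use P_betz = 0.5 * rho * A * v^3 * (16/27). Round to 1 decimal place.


The Betz coefficient Cp_max = 16/27 = 0.5926
v^3 = 11.3^3 = 1442.897
P_betz = 0.5 * rho * A * v^3 * Cp_max
P_betz = 0.5 * 1.162 * 9442.8 * 1442.897 * 0.5926
P_betz = 4691032.8 W

4691032.8


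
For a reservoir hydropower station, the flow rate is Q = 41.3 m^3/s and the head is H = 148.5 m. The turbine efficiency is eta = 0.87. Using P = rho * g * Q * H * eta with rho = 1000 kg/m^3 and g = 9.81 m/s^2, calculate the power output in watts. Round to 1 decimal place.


Apply the hydropower formula P = rho * g * Q * H * eta
rho * g = 1000 * 9.81 = 9810.0
P = 9810.0 * 41.3 * 148.5 * 0.87
P = 52343741.8 W

52343741.8


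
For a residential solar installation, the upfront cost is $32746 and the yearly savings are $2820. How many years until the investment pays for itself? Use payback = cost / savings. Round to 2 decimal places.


Simple payback period = initial cost / annual savings
Payback = 32746 / 2820
Payback = 11.61 years

11.61


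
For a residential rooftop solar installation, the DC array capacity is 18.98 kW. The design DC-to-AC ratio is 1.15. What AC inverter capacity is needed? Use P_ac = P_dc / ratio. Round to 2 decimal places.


The inverter AC capacity is determined by the DC/AC ratio.
Given: P_dc = 18.98 kW, DC/AC ratio = 1.15
P_ac = P_dc / ratio = 18.98 / 1.15
P_ac = 16.50 kW

16.50


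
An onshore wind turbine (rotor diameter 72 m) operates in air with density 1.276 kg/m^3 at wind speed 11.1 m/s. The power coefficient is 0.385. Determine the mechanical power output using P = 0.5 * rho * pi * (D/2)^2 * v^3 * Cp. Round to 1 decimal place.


Step 1 -- Compute swept area:
  A = pi * (D/2)^2 = pi * (72/2)^2 = 4071.5 m^2
Step 2 -- Apply wind power equation:
  P = 0.5 * rho * A * v^3 * Cp
  v^3 = 11.1^3 = 1367.631
  P = 0.5 * 1.276 * 4071.5 * 1367.631 * 0.385
  P = 1367745.3 W

1367745.3


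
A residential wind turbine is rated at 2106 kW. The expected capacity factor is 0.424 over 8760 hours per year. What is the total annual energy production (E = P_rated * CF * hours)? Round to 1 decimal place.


Annual energy = rated_kW * capacity_factor * hours_per_year
Given: P_rated = 2106 kW, CF = 0.424, hours = 8760
E = 2106 * 0.424 * 8760
E = 7822189.4 kWh

7822189.4


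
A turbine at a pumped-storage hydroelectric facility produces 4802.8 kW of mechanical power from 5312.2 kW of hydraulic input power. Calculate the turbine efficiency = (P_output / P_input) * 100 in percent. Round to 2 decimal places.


Turbine efficiency = (output power / input power) * 100
eta = (4802.8 / 5312.2) * 100
eta = 90.41%

90.41


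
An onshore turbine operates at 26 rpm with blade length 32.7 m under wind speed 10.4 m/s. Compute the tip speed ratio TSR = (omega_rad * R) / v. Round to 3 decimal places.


Convert rotational speed to rad/s:
  omega = 26 * 2 * pi / 60 = 2.7227 rad/s
Compute tip speed:
  v_tip = omega * R = 2.7227 * 32.7 = 89.033 m/s
Tip speed ratio:
  TSR = v_tip / v_wind = 89.033 / 10.4 = 8.561

8.561


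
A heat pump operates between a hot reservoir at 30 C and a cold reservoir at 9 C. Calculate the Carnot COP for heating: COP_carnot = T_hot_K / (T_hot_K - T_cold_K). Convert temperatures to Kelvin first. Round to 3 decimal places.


Convert to Kelvin:
  T_hot = 30 + 273.15 = 303.15 K
  T_cold = 9 + 273.15 = 282.15 K
Apply Carnot COP formula:
  COP = T_hot_K / (T_hot_K - T_cold_K) = 303.15 / 21.0
  COP = 14.436

14.436


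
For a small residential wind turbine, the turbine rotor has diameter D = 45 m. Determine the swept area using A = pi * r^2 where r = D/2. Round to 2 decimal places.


Compute the rotor radius:
  r = D / 2 = 45 / 2 = 22.5 m
Calculate swept area:
  A = pi * r^2 = pi * 22.5^2
  A = 1590.43 m^2

1590.43


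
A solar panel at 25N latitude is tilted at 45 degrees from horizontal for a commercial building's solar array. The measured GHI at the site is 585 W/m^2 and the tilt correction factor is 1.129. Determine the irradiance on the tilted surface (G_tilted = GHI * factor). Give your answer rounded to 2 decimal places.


Identify the given values:
  GHI = 585 W/m^2, tilt correction factor = 1.129
Apply the formula G_tilted = GHI * factor:
  G_tilted = 585 * 1.129
  G_tilted = 660.47 W/m^2

660.47


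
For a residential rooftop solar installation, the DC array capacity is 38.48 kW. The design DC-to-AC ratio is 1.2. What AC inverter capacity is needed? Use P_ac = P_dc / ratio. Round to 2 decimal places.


The inverter AC capacity is determined by the DC/AC ratio.
Given: P_dc = 38.48 kW, DC/AC ratio = 1.2
P_ac = P_dc / ratio = 38.48 / 1.2
P_ac = 32.07 kW

32.07


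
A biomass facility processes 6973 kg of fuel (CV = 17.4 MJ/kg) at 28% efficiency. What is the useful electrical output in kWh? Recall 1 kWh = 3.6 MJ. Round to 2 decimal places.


Total energy = mass * CV = 6973 * 17.4 = 121330.2 MJ
Useful energy = total * eta = 121330.2 * 0.28 = 33972.46 MJ
Convert to kWh: 33972.46 / 3.6
Useful energy = 9436.79 kWh

9436.79


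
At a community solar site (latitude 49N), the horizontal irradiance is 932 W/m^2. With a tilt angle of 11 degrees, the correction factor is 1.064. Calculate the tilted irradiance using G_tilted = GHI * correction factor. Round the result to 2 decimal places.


Identify the given values:
  GHI = 932 W/m^2, tilt correction factor = 1.064
Apply the formula G_tilted = GHI * factor:
  G_tilted = 932 * 1.064
  G_tilted = 991.65 W/m^2

991.65


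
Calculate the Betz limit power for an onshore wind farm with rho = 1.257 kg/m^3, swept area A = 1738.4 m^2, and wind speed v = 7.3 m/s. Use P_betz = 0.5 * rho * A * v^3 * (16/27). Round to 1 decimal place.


The Betz coefficient Cp_max = 16/27 = 0.5926
v^3 = 7.3^3 = 389.017
P_betz = 0.5 * rho * A * v^3 * Cp_max
P_betz = 0.5 * 1.257 * 1738.4 * 389.017 * 0.5926
P_betz = 251871.9 W

251871.9


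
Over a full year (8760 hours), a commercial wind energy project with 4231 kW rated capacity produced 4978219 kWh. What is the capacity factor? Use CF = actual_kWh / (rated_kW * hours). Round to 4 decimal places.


Capacity factor = actual output / maximum possible output
Maximum possible = rated * hours = 4231 * 8760 = 37063560 kWh
CF = 4978219 / 37063560
CF = 0.1343

0.1343


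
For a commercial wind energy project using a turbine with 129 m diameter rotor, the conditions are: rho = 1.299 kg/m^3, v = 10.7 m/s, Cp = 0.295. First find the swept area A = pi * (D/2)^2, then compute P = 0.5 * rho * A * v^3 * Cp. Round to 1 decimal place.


Step 1 -- Compute swept area:
  A = pi * (D/2)^2 = pi * (129/2)^2 = 13069.81 m^2
Step 2 -- Apply wind power equation:
  P = 0.5 * rho * A * v^3 * Cp
  v^3 = 10.7^3 = 1225.043
  P = 0.5 * 1.299 * 13069.81 * 1225.043 * 0.295
  P = 3067763.0 W

3067763.0


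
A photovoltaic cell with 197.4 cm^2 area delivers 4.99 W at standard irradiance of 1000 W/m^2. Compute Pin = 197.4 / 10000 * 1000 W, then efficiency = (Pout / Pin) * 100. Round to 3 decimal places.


First compute the input power:
  Pin = area_cm2 / 10000 * G = 197.4 / 10000 * 1000 = 19.74 W
Then compute efficiency:
  Efficiency = (Pout / Pin) * 100 = (4.99 / 19.74) * 100
  Efficiency = 25.279%

25.279


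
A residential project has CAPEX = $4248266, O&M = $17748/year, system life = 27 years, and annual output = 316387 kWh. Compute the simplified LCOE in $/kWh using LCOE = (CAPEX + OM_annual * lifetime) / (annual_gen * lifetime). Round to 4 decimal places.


Total cost = CAPEX + OM * lifetime = 4248266 + 17748 * 27 = 4248266 + 479196 = 4727462
Total generation = annual * lifetime = 316387 * 27 = 8542449 kWh
LCOE = 4727462 / 8542449
LCOE = 0.5534 $/kWh

0.5534


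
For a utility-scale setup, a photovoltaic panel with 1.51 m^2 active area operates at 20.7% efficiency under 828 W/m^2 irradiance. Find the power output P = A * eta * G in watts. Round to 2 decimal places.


Use the solar power formula P = A * eta * G.
Given: A = 1.51 m^2, eta = 0.207, G = 828 W/m^2
P = 1.51 * 0.207 * 828
P = 258.81 W

258.81


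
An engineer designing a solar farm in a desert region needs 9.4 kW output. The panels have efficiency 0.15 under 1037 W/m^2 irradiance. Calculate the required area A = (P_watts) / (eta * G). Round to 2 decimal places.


Convert target power to watts: P = 9.4 * 1000 = 9400.0 W
Compute denominator: eta * G = 0.15 * 1037 = 155.55
Required area A = P / (eta * G) = 9400.0 / 155.55
A = 60.43 m^2

60.43


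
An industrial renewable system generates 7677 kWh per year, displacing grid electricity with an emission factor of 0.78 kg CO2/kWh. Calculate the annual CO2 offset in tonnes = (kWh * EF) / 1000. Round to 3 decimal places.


CO2 offset in kg = generation * emission_factor
CO2 offset = 7677 * 0.78 = 5988.06 kg
Convert to tonnes:
  CO2 offset = 5988.06 / 1000 = 5.988 tonnes

5.988


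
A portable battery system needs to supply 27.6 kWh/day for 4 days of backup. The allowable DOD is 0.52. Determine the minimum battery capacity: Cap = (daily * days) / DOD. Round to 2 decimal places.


Total energy needed = daily * days = 27.6 * 4 = 110.4 kWh
Account for depth of discharge:
  Cap = total_energy / DOD = 110.4 / 0.52
  Cap = 212.31 kWh

212.31


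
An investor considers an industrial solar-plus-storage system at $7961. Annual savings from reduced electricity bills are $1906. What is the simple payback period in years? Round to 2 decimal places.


Simple payback period = initial cost / annual savings
Payback = 7961 / 1906
Payback = 4.18 years

4.18


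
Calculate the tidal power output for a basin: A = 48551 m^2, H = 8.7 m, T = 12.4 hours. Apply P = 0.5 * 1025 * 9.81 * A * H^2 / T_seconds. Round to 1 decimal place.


Convert period to seconds: T = 12.4 * 3600 = 44640.0 s
H^2 = 8.7^2 = 75.69
P = 0.5 * rho * g * A * H^2 / T
P = 0.5 * 1025 * 9.81 * 48551 * 75.69 / 44640.0
P = 413880.9 W

413880.9


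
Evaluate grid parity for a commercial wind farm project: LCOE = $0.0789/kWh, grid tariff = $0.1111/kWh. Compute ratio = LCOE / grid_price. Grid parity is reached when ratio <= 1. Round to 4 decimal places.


Compare LCOE to grid price:
  LCOE = $0.0789/kWh, Grid price = $0.1111/kWh
  Ratio = LCOE / grid_price = 0.0789 / 0.1111 = 0.7102
  Grid parity achieved (ratio <= 1)? yes

0.7102


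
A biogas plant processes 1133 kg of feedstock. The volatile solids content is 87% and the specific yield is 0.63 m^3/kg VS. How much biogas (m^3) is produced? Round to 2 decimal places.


Compute volatile solids:
  VS = mass * VS_fraction = 1133 * 0.87 = 985.71 kg
Calculate biogas volume:
  Biogas = VS * specific_yield = 985.71 * 0.63
  Biogas = 621.00 m^3

621.00


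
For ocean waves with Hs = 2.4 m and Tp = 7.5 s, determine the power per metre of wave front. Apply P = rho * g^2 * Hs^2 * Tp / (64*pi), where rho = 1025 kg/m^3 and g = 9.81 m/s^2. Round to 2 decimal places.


Apply wave power formula:
  g^2 = 9.81^2 = 96.2361
  Hs^2 = 2.4^2 = 5.76
  Numerator = rho * g^2 * Hs^2 * Tp = 1025 * 96.2361 * 5.76 * 7.5 = 4261334.51
  Denominator = 64 * pi = 201.0619
  P = 4261334.51 / 201.0619 = 21194.14 W/m

21194.14


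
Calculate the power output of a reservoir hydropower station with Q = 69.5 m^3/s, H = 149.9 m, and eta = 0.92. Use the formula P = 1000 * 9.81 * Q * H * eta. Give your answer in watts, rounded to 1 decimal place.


Apply the hydropower formula P = rho * g * Q * H * eta
rho * g = 1000 * 9.81 = 9810.0
P = 9810.0 * 69.5 * 149.9 * 0.92
P = 94024984.9 W

94024984.9


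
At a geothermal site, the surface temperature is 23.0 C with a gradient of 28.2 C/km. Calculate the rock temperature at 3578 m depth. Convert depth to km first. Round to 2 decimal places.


Convert depth to km: 3578 / 1000 = 3.578 km
Temperature increase = gradient * depth_km = 28.2 * 3.578 = 100.9 C
Temperature at depth = T_surface + delta_T = 23.0 + 100.9
T = 123.90 C

123.90


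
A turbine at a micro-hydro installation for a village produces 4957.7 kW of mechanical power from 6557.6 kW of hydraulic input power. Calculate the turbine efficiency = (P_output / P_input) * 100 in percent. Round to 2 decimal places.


Turbine efficiency = (output power / input power) * 100
eta = (4957.7 / 6557.6) * 100
eta = 75.60%

75.60


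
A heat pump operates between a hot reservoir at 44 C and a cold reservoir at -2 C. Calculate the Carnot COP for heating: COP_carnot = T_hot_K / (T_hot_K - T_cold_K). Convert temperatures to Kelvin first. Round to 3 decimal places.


Convert to Kelvin:
  T_hot = 44 + 273.15 = 317.15 K
  T_cold = -2 + 273.15 = 271.15 K
Apply Carnot COP formula:
  COP = T_hot_K / (T_hot_K - T_cold_K) = 317.15 / 46.0
  COP = 6.895

6.895


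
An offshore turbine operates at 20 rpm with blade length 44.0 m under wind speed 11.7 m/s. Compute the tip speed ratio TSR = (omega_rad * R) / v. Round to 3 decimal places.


Convert rotational speed to rad/s:
  omega = 20 * 2 * pi / 60 = 2.0944 rad/s
Compute tip speed:
  v_tip = omega * R = 2.0944 * 44.0 = 92.153 m/s
Tip speed ratio:
  TSR = v_tip / v_wind = 92.153 / 11.7 = 7.876

7.876


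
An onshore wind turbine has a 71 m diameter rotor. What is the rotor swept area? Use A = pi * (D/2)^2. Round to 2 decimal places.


Compute the rotor radius:
  r = D / 2 = 71 / 2 = 35.5 m
Calculate swept area:
  A = pi * r^2 = pi * 35.5^2
  A = 3959.19 m^2

3959.19


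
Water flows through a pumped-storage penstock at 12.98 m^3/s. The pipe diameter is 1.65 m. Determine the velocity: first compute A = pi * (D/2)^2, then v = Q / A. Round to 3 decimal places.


Compute pipe cross-sectional area:
  A = pi * (D/2)^2 = pi * (1.65/2)^2 = 2.1382 m^2
Calculate velocity:
  v = Q / A = 12.98 / 2.1382
  v = 6.070 m/s

6.070


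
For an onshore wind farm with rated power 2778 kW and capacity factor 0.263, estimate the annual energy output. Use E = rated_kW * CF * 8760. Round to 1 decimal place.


Annual energy = rated_kW * capacity_factor * hours_per_year
Given: P_rated = 2778 kW, CF = 0.263, hours = 8760
E = 2778 * 0.263 * 8760
E = 6400178.6 kWh

6400178.6


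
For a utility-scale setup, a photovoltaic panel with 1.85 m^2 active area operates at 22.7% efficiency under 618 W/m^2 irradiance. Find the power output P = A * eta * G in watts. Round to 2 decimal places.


Use the solar power formula P = A * eta * G.
Given: A = 1.85 m^2, eta = 0.227, G = 618 W/m^2
P = 1.85 * 0.227 * 618
P = 259.53 W

259.53


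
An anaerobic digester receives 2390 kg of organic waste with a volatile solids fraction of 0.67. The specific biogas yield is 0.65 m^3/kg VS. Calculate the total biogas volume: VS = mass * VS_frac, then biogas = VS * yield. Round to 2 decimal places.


Compute volatile solids:
  VS = mass * VS_fraction = 2390 * 0.67 = 1601.3 kg
Calculate biogas volume:
  Biogas = VS * specific_yield = 1601.3 * 0.65
  Biogas = 1040.85 m^3

1040.85


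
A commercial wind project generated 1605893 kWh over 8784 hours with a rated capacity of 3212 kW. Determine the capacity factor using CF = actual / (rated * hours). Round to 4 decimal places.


Capacity factor = actual output / maximum possible output
Maximum possible = rated * hours = 3212 * 8784 = 28214208 kWh
CF = 1605893 / 28214208
CF = 0.0569

0.0569


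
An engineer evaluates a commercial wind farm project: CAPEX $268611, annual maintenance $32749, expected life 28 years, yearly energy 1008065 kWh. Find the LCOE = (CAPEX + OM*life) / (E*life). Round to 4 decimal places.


Total cost = CAPEX + OM * lifetime = 268611 + 32749 * 28 = 268611 + 916972 = 1185583
Total generation = annual * lifetime = 1008065 * 28 = 28225820 kWh
LCOE = 1185583 / 28225820
LCOE = 0.0420 $/kWh

0.0420


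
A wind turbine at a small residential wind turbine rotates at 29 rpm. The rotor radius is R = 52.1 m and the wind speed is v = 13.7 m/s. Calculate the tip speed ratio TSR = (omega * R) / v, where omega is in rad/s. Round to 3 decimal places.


Convert rotational speed to rad/s:
  omega = 29 * 2 * pi / 60 = 3.0369 rad/s
Compute tip speed:
  v_tip = omega * R = 3.0369 * 52.1 = 158.221 m/s
Tip speed ratio:
  TSR = v_tip / v_wind = 158.221 / 13.7 = 11.549

11.549


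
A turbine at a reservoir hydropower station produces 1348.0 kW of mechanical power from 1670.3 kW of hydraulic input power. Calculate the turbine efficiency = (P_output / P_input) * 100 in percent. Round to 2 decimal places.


Turbine efficiency = (output power / input power) * 100
eta = (1348.0 / 1670.3) * 100
eta = 80.70%

80.70


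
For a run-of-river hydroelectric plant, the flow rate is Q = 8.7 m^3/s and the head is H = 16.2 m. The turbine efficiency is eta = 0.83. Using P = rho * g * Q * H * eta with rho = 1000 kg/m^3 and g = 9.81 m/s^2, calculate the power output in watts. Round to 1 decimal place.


Apply the hydropower formula P = rho * g * Q * H * eta
rho * g = 1000 * 9.81 = 9810.0
P = 9810.0 * 8.7 * 16.2 * 0.83
P = 1147575.8 W

1147575.8


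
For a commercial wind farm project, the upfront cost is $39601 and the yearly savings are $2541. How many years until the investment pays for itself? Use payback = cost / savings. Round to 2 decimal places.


Simple payback period = initial cost / annual savings
Payback = 39601 / 2541
Payback = 15.58 years

15.58


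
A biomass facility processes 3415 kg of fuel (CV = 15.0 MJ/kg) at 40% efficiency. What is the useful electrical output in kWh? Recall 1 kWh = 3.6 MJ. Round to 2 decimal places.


Total energy = mass * CV = 3415 * 15.0 = 51225.0 MJ
Useful energy = total * eta = 51225.0 * 0.4 = 20490.0 MJ
Convert to kWh: 20490.0 / 3.6
Useful energy = 5691.67 kWh

5691.67


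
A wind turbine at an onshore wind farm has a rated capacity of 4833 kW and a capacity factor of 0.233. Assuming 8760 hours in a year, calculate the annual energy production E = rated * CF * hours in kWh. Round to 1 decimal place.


Annual energy = rated_kW * capacity_factor * hours_per_year
Given: P_rated = 4833 kW, CF = 0.233, hours = 8760
E = 4833 * 0.233 * 8760
E = 9864539.6 kWh

9864539.6


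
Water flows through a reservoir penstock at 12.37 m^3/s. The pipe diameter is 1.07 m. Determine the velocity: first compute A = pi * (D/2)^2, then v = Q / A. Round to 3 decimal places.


Compute pipe cross-sectional area:
  A = pi * (D/2)^2 = pi * (1.07/2)^2 = 0.8992 m^2
Calculate velocity:
  v = Q / A = 12.37 / 0.8992
  v = 13.757 m/s

13.757


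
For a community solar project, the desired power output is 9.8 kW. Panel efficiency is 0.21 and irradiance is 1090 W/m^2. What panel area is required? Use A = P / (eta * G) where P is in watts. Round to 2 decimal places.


Convert target power to watts: P = 9.8 * 1000 = 9800.0 W
Compute denominator: eta * G = 0.21 * 1090 = 228.9
Required area A = P / (eta * G) = 9800.0 / 228.9
A = 42.81 m^2

42.81


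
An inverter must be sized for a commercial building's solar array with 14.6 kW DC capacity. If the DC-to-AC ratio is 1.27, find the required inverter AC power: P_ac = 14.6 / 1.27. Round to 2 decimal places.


The inverter AC capacity is determined by the DC/AC ratio.
Given: P_dc = 14.6 kW, DC/AC ratio = 1.27
P_ac = P_dc / ratio = 14.6 / 1.27
P_ac = 11.50 kW

11.50


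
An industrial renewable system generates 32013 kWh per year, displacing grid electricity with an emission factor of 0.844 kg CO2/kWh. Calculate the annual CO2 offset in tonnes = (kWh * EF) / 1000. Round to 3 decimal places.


CO2 offset in kg = generation * emission_factor
CO2 offset = 32013 * 0.844 = 27018.97 kg
Convert to tonnes:
  CO2 offset = 27018.97 / 1000 = 27.019 tonnes

27.019


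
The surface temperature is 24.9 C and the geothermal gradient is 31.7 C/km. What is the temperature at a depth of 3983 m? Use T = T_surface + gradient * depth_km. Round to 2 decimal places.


Convert depth to km: 3983 / 1000 = 3.983 km
Temperature increase = gradient * depth_km = 31.7 * 3.983 = 126.26 C
Temperature at depth = T_surface + delta_T = 24.9 + 126.26
T = 151.16 C

151.16


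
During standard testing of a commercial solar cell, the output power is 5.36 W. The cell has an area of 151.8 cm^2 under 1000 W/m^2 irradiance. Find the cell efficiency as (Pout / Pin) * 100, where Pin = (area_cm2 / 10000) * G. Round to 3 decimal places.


First compute the input power:
  Pin = area_cm2 / 10000 * G = 151.8 / 10000 * 1000 = 15.18 W
Then compute efficiency:
  Efficiency = (Pout / Pin) * 100 = (5.36 / 15.18) * 100
  Efficiency = 35.310%

35.310


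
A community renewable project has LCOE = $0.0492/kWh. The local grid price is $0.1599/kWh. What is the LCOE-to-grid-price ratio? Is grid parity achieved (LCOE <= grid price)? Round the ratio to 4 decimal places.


Compare LCOE to grid price:
  LCOE = $0.0492/kWh, Grid price = $0.1599/kWh
  Ratio = LCOE / grid_price = 0.0492 / 0.1599 = 0.3077
  Grid parity achieved (ratio <= 1)? yes

0.3077


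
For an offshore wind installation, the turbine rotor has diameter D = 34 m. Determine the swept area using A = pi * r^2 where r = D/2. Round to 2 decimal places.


Compute the rotor radius:
  r = D / 2 = 34 / 2 = 17.0 m
Calculate swept area:
  A = pi * r^2 = pi * 17.0^2
  A = 907.92 m^2

907.92


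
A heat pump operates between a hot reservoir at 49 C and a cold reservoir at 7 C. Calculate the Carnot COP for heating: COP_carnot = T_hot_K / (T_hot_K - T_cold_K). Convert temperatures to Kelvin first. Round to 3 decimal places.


Convert to Kelvin:
  T_hot = 49 + 273.15 = 322.15 K
  T_cold = 7 + 273.15 = 280.15 K
Apply Carnot COP formula:
  COP = T_hot_K / (T_hot_K - T_cold_K) = 322.15 / 42.0
  COP = 7.670

7.670


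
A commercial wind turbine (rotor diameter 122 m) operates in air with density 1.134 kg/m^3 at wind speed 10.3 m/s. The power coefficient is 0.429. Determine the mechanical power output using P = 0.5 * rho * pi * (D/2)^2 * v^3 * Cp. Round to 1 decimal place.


Step 1 -- Compute swept area:
  A = pi * (D/2)^2 = pi * (122/2)^2 = 11689.87 m^2
Step 2 -- Apply wind power equation:
  P = 0.5 * rho * A * v^3 * Cp
  v^3 = 10.3^3 = 1092.727
  P = 0.5 * 1.134 * 11689.87 * 1092.727 * 0.429
  P = 3107145.3 W

3107145.3


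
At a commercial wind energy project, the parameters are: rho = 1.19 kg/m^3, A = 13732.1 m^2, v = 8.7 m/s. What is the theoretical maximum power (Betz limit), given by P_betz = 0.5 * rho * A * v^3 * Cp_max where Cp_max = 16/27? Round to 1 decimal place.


The Betz coefficient Cp_max = 16/27 = 0.5926
v^3 = 8.7^3 = 658.503
P_betz = 0.5 * rho * A * v^3 * Cp_max
P_betz = 0.5 * 1.19 * 13732.1 * 658.503 * 0.5926
P_betz = 3188364.0 W

3188364.0


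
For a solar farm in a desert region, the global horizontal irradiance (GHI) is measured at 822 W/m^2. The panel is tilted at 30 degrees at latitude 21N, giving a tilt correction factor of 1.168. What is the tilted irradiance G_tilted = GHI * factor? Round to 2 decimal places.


Identify the given values:
  GHI = 822 W/m^2, tilt correction factor = 1.168
Apply the formula G_tilted = GHI * factor:
  G_tilted = 822 * 1.168
  G_tilted = 960.10 W/m^2

960.10


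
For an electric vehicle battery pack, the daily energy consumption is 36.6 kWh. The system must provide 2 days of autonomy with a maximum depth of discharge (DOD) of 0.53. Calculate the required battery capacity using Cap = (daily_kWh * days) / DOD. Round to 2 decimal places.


Total energy needed = daily * days = 36.6 * 2 = 73.2 kWh
Account for depth of discharge:
  Cap = total_energy / DOD = 73.2 / 0.53
  Cap = 138.11 kWh

138.11


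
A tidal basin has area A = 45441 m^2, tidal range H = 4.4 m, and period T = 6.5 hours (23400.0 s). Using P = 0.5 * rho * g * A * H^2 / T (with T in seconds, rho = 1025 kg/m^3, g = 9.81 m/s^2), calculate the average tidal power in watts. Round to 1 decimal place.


Convert period to seconds: T = 6.5 * 3600 = 23400.0 s
H^2 = 4.4^2 = 19.36
P = 0.5 * rho * g * A * H^2 / T
P = 0.5 * 1025 * 9.81 * 45441 * 19.36 / 23400.0
P = 189016.7 W

189016.7


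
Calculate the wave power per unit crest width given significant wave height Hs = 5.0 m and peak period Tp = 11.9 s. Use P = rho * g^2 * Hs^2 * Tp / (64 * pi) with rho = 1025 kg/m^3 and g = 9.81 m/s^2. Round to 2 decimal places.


Apply wave power formula:
  g^2 = 9.81^2 = 96.2361
  Hs^2 = 5.0^2 = 25.0
  Numerator = rho * g^2 * Hs^2 * Tp = 1025 * 96.2361 * 25.0 * 11.9 = 29345995.74
  Denominator = 64 * pi = 201.0619
  P = 29345995.74 / 201.0619 = 145955.01 W/m

145955.01


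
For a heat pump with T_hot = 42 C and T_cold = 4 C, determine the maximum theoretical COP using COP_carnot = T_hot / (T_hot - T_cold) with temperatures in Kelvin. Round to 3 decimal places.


Convert to Kelvin:
  T_hot = 42 + 273.15 = 315.15 K
  T_cold = 4 + 273.15 = 277.15 K
Apply Carnot COP formula:
  COP = T_hot_K / (T_hot_K - T_cold_K) = 315.15 / 38.0
  COP = 8.293

8.293


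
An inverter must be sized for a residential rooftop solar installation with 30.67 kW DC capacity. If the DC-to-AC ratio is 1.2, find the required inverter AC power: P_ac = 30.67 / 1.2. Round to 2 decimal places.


The inverter AC capacity is determined by the DC/AC ratio.
Given: P_dc = 30.67 kW, DC/AC ratio = 1.2
P_ac = P_dc / ratio = 30.67 / 1.2
P_ac = 25.56 kW

25.56


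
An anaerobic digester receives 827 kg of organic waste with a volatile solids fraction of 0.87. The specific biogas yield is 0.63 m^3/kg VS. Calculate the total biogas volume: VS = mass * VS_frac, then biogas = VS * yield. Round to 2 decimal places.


Compute volatile solids:
  VS = mass * VS_fraction = 827 * 0.87 = 719.49 kg
Calculate biogas volume:
  Biogas = VS * specific_yield = 719.49 * 0.63
  Biogas = 453.28 m^3

453.28


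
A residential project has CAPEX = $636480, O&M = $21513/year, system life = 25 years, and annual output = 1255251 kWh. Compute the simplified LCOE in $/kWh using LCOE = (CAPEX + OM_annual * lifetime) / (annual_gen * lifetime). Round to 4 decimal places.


Total cost = CAPEX + OM * lifetime = 636480 + 21513 * 25 = 636480 + 537825 = 1174305
Total generation = annual * lifetime = 1255251 * 25 = 31381275 kWh
LCOE = 1174305 / 31381275
LCOE = 0.0374 $/kWh

0.0374


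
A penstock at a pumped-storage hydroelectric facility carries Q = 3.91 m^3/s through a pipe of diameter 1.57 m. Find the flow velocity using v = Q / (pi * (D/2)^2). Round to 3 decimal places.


Compute pipe cross-sectional area:
  A = pi * (D/2)^2 = pi * (1.57/2)^2 = 1.9359 m^2
Calculate velocity:
  v = Q / A = 3.91 / 1.9359
  v = 2.020 m/s

2.020


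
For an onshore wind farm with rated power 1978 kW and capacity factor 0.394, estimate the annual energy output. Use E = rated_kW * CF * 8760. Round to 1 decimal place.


Annual energy = rated_kW * capacity_factor * hours_per_year
Given: P_rated = 1978 kW, CF = 0.394, hours = 8760
E = 1978 * 0.394 * 8760
E = 6826948.3 kWh

6826948.3


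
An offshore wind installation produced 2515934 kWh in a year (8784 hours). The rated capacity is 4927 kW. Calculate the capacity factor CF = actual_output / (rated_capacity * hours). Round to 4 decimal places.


Capacity factor = actual output / maximum possible output
Maximum possible = rated * hours = 4927 * 8784 = 43278768 kWh
CF = 2515934 / 43278768
CF = 0.0581

0.0581


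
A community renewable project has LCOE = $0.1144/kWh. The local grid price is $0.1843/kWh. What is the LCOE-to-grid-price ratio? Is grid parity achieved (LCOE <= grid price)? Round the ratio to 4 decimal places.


Compare LCOE to grid price:
  LCOE = $0.1144/kWh, Grid price = $0.1843/kWh
  Ratio = LCOE / grid_price = 0.1144 / 0.1843 = 0.6207
  Grid parity achieved (ratio <= 1)? yes

0.6207


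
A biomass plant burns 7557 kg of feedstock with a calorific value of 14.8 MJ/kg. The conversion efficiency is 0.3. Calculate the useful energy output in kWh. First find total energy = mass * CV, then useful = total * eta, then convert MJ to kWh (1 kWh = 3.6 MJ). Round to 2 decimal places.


Total energy = mass * CV = 7557 * 14.8 = 111843.6 MJ
Useful energy = total * eta = 111843.6 * 0.3 = 33553.08 MJ
Convert to kWh: 33553.08 / 3.6
Useful energy = 9320.30 kWh

9320.30


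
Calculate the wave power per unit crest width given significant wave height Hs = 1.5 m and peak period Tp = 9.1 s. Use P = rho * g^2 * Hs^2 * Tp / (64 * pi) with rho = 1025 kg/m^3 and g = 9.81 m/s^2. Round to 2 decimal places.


Apply wave power formula:
  g^2 = 9.81^2 = 96.2361
  Hs^2 = 1.5^2 = 2.25
  Numerator = rho * g^2 * Hs^2 * Tp = 1025 * 96.2361 * 2.25 * 9.1 = 2019695.0
  Denominator = 64 * pi = 201.0619
  P = 2019695.0 / 201.0619 = 10045.14 W/m

10045.14


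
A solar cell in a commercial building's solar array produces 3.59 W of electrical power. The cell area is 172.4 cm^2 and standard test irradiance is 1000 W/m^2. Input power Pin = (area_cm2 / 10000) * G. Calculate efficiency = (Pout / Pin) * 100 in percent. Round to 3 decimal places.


First compute the input power:
  Pin = area_cm2 / 10000 * G = 172.4 / 10000 * 1000 = 17.24 W
Then compute efficiency:
  Efficiency = (Pout / Pin) * 100 = (3.59 / 17.24) * 100
  Efficiency = 20.824%

20.824


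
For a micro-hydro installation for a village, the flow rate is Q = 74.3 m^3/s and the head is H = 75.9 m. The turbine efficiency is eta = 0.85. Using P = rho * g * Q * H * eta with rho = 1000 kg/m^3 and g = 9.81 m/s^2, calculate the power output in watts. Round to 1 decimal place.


Apply the hydropower formula P = rho * g * Q * H * eta
rho * g = 1000 * 9.81 = 9810.0
P = 9810.0 * 74.3 * 75.9 * 0.85
P = 47023886.7 W

47023886.7


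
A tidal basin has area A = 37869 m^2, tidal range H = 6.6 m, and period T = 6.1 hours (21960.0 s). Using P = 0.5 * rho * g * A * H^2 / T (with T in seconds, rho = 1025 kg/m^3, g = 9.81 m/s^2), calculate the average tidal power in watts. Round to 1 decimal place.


Convert period to seconds: T = 6.1 * 3600 = 21960.0 s
H^2 = 6.6^2 = 43.56
P = 0.5 * rho * g * A * H^2 / T
P = 0.5 * 1025 * 9.81 * 37869 * 43.56 / 21960.0
P = 377661.1 W

377661.1


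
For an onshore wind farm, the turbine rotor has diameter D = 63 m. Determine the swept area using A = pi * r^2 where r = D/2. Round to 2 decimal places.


Compute the rotor radius:
  r = D / 2 = 63 / 2 = 31.5 m
Calculate swept area:
  A = pi * r^2 = pi * 31.5^2
  A = 3117.25 m^2

3117.25


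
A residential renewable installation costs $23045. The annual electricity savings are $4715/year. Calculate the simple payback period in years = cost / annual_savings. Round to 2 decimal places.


Simple payback period = initial cost / annual savings
Payback = 23045 / 4715
Payback = 4.89 years

4.89


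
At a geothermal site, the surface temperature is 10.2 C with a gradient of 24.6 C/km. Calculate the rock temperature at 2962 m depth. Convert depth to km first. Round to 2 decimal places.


Convert depth to km: 2962 / 1000 = 2.962 km
Temperature increase = gradient * depth_km = 24.6 * 2.962 = 72.87 C
Temperature at depth = T_surface + delta_T = 10.2 + 72.87
T = 83.07 C

83.07


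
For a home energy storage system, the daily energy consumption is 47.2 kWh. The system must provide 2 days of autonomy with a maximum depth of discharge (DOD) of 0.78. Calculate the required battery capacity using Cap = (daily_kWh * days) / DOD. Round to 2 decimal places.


Total energy needed = daily * days = 47.2 * 2 = 94.4 kWh
Account for depth of discharge:
  Cap = total_energy / DOD = 94.4 / 0.78
  Cap = 121.03 kWh

121.03


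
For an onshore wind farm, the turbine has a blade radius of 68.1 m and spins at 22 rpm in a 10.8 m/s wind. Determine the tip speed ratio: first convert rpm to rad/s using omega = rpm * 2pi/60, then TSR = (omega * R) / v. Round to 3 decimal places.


Convert rotational speed to rad/s:
  omega = 22 * 2 * pi / 60 = 2.3038 rad/s
Compute tip speed:
  v_tip = omega * R = 2.3038 * 68.1 = 156.891 m/s
Tip speed ratio:
  TSR = v_tip / v_wind = 156.891 / 10.8 = 14.527

14.527


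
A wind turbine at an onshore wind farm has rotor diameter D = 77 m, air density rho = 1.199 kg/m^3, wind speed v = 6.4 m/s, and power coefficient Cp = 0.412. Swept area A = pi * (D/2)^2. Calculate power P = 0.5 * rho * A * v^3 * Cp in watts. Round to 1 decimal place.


Step 1 -- Compute swept area:
  A = pi * (D/2)^2 = pi * (77/2)^2 = 4656.63 m^2
Step 2 -- Apply wind power equation:
  P = 0.5 * rho * A * v^3 * Cp
  v^3 = 6.4^3 = 262.144
  P = 0.5 * 1.199 * 4656.63 * 262.144 * 0.412
  P = 301507.2 W

301507.2


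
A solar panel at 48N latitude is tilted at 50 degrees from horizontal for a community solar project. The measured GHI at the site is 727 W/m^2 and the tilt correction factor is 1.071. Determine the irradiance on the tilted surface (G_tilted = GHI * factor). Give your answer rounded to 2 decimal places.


Identify the given values:
  GHI = 727 W/m^2, tilt correction factor = 1.071
Apply the formula G_tilted = GHI * factor:
  G_tilted = 727 * 1.071
  G_tilted = 778.62 W/m^2

778.62


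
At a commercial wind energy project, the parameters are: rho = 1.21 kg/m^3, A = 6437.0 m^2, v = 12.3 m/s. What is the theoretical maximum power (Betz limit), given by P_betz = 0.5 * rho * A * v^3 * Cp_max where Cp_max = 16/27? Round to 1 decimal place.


The Betz coefficient Cp_max = 16/27 = 0.5926
v^3 = 12.3^3 = 1860.867
P_betz = 0.5 * rho * A * v^3 * Cp_max
P_betz = 0.5 * 1.21 * 6437.0 * 1860.867 * 0.5926
P_betz = 4294478.5 W

4294478.5
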